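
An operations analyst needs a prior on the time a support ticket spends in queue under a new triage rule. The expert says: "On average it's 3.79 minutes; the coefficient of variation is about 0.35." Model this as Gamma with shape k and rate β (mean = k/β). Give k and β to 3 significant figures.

For Gamma(k, rate β): mean = k/β, variance = k/β², so CV = 1/√k.
CV = 0.35, hence k = 1/CV² = 8.16.
Then β = k/mean = 8.16/3.79 = 2.15.

k ≈ 8.16, β ≈ 2.15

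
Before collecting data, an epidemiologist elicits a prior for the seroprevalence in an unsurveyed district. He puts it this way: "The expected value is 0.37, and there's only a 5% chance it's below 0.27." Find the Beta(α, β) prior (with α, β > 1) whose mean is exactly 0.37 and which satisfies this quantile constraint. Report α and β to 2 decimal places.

α ≈ 21.85, β ≈ 37.21

With mean 0.37 fixed, write α = 0.37s, β = 0.63s where s = α+β.
Need P(θ < 0.27) = 0.05 under Beta(0.37s, 0.63s). Normal approximation: (q−m)/√(m(1−m)/s) ≈ z_{0.05} = -1.64, so s ≈ 0.37·0.63·(-1.64)²/(0.27−0.37)² = 63.1.
At s = 63.1: P(θ<0.27) ≈ 0.044. Adjusting to match 0.05 gives s ≈ 59.06.
So α = 0.37·59.06 ≈ 21.85, β = 0.63·59.06 ≈ 37.21.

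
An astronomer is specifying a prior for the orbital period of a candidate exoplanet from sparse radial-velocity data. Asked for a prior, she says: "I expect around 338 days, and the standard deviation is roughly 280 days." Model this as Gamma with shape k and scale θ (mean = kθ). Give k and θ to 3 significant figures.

For Gamma(k, scale θ): mean = kθ, variance = kθ², so CV = 1/√k.
CV = SD/mean = 280/338 = 0.8284, hence k = 1/CV² = 1.46.
Then θ = mean/k = 338/1.46 = 232.

k ≈ 1.46, θ ≈ 232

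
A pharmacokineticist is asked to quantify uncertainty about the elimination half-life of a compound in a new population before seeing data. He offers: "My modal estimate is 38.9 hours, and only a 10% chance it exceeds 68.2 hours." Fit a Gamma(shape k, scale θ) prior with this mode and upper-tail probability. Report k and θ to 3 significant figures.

k ≈ 7.03, θ ≈ 6.46

Gamma(k,θ) with k>1 has mode (k−1)θ, so θ = 38.9/(k−1).
Need P(X < 68.2) = 0.9 with θ tied to k this way. Start at k = 2, θ = 38.9: P(X<68.2) ≈ 0.523.
Too low — raise k to concentrate. Iterating converges to k ≈ 7.03.
Then θ = 38.9/(7.03−1) ≈ 6.46.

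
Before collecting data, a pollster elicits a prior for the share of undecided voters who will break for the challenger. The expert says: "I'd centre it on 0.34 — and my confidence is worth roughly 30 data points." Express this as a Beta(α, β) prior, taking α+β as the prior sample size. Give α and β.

α = 10.2, β = 19.8

Under the effective-sample-size interpretation, Beta(α, β) has prior mean α/(α+β) and prior sample size α+β.
So α+β = 30 and α/(α+β) = 0.34, giving α = 0.34·30 = 10.2 and β = 30 − 10.2 = 19.8.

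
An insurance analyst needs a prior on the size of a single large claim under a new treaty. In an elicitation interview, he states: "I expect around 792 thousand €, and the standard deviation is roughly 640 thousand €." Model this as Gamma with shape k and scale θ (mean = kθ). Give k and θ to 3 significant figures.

k ≈ 1.53, θ ≈ 517

For Gamma(k, scale θ): mean = kθ, variance = kθ², so CV = 1/√k.
CV = SD/mean = 640/792 = 0.8081, hence k = 1/CV² = 1.53.
Then θ = mean/k = 792/1.53 = 517.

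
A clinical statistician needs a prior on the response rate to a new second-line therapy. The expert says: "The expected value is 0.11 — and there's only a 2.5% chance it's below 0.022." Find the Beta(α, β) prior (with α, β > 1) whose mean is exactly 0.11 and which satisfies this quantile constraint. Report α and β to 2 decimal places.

With mean 0.11 fixed, write α = 0.11s, β = 0.89s where s = α+β.
Need P(θ < 0.022) = 0.025 under Beta(0.11s, 0.89s). Normal approximation: (q−m)/√(m(1−m)/s) ≈ z_{0.025} = -1.96, so s ≈ 0.11·0.89·(-1.96)²/(0.022−0.11)² = 48.6.
At s = 48.6: P(θ<0.022) ≈ 0.002. Adjusting to match 0.025 gives s ≈ 25.01.
So α = 0.11·25.01 ≈ 2.75, β = 0.89·25.01 ≈ 22.26.

α ≈ 2.75, β ≈ 22.26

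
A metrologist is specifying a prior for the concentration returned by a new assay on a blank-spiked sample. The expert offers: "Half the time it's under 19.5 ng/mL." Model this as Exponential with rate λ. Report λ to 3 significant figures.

λ ≈ 0.0355

Exponential median = ln 2 / λ, so λ = ln 2 / 19.5 = 0.0355.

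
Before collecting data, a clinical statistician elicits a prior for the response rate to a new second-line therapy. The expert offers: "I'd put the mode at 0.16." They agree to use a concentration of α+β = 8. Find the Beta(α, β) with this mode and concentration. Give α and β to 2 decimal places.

For α,β > 1 the Beta mode is (α−1)/(α+β−2). With α+β = 8, the mode is (α−1)/6.
Set (α−1)/6 = 0.16 → α = 1 + 0.16·6 = 1.96.
β = 8 − α = 6.04.

α = 1.96, β = 6.04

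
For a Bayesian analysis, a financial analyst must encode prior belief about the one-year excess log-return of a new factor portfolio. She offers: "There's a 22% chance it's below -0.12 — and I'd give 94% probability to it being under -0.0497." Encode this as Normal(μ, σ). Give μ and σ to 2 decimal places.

μ = -0.10, σ = 0.03

For Normal(μ,σ), the p-quantile is μ + z_p·σ. Here z_{0.22} = -0.7722, z_{0.94} = 1.555.
So -0.12 = μ − 0.7722σ and -0.0497 = μ + 1.555σ.
Subtracting: σ = (-0.0497 − -0.12)/(1.555 − (-0.7722)) = 0.03.
Then μ = -0.12 − (-0.7722)·0.03 = -0.10.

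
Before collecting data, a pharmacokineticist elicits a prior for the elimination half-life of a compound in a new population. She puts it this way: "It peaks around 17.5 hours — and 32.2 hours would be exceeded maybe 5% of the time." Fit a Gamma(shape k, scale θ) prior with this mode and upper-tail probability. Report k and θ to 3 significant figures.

Gamma(k,θ) with k>1 has mode (k−1)θ, so θ = 17.5/(k−1).
Need P(X < 32.2) = 0.95 with θ tied to k this way. Start at k = 2, θ = 17.5: P(X<32.2) ≈ 0.549.
Too low — raise k to concentrate. Iterating converges to k ≈ 8.49.
Then θ = 17.5/(8.49−1) ≈ 2.34.

k ≈ 8.49, θ ≈ 2.34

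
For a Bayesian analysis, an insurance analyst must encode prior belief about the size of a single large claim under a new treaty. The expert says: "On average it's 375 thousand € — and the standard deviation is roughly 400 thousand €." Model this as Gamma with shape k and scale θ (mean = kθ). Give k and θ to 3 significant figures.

k ≈ 0.879, θ ≈ 427

For Gamma(k, scale θ): mean = kθ, variance = kθ², so CV = 1/√k.
CV = SD/mean = 400/375 = 1.067, hence k = 1/CV² = 0.879.
Then θ = mean/k = 375/0.879 = 427.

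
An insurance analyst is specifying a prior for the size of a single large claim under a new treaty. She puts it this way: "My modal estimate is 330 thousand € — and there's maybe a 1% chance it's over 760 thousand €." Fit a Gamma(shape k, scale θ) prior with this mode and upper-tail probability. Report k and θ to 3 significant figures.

Gamma(k,θ) with k>1 has mode (k−1)θ, so θ = 330/(k−1).
Need P(X < 760) = 0.99 with θ tied to k this way. Start at k = 2, θ = 330: P(X<760) ≈ 0.670.
Too low — raise k to concentrate. Iterating converges to k ≈ 7.86.
Then θ = 330/(7.86−1) ≈ 48.1.

k ≈ 7.86, θ ≈ 48.1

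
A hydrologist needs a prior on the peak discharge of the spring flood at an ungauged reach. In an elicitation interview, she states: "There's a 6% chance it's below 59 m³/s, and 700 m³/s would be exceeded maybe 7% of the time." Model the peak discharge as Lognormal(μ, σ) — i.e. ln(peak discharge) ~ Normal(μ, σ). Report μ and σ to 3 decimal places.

If T ~ Lognormal(μ,σ) then ln T ~ Normal(μ,σ), so the p-quantile of ln T is μ + z_p·σ.
ln(59) = 4.078 and ln(700) = 6.551; z_{0.06} = -1.555, z_{0.93} = 1.476.
σ = (6.551 − 4.078)/(1.476 − (-1.555)) = 0.816.
μ = 4.078 − (-1.555)·0.816 = 5.347.

μ ≈ 5.347, σ ≈ 0.816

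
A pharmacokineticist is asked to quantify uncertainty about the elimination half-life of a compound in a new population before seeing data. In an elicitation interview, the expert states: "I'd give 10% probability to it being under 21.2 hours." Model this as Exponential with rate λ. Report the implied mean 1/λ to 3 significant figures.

P(T < 21.2) = 1 − e^(−λ·21.2) = 0.1, so λ = −ln(1−0.1)/21.2 = −ln(0.9)/21.2 = 0.00497.
Mean = 1/λ = 201 hours.

mean ≈ 201 hours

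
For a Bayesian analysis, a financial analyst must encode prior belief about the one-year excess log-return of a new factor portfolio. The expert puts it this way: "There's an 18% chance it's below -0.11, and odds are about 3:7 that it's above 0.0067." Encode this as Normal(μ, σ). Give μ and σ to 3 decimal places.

μ = -0.036, σ = 0.081

The p-quantile of Normal(μ,σ) is μ + z_p·σ, with z_{0.18} = -0.9154 and z_{0.7} = 0.5244.
Eliminate σ: μ = (z₂·x₁ − z₁·x₂)/(z₂ − z₁) = (0.5244·-0.11 − (-0.9154)·0.0067)/1.44 = -0.036.
Then σ = (x₂ − x₁)/(z₂ − z₁) = (0.0067 − -0.11)/1.44 = 0.081.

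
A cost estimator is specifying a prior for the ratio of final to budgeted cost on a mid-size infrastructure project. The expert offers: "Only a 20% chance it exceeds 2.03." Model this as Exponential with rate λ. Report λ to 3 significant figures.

λ ≈ 0.793

P(T > 2.03) = e^(−λ·2.03) = 0.2, so λ = −ln(0.2)/2.03 = 0.793.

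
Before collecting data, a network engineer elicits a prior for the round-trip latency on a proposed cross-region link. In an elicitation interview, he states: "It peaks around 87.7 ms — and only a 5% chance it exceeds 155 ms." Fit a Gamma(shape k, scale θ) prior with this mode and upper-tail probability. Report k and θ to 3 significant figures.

Gamma(k,θ) with k>1 has mode (k−1)θ, so θ = 87.7/(k−1).
Need P(X < 155) = 0.95 with θ tied to k this way. Start at k = 2, θ = 87.7: P(X<155) ≈ 0.527.
Too low — raise k to concentrate. Iterating converges to k ≈ 9.6.
Then θ = 87.7/(9.6−1) ≈ 10.2.

k ≈ 9.6, θ ≈ 10.2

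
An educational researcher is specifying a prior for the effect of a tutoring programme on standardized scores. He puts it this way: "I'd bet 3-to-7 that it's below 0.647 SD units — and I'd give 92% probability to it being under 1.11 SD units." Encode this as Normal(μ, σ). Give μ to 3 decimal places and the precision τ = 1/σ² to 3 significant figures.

μ = 0.773, τ = 17.4

The p-quantile of Normal(μ,σ) is μ + z_p·σ, with z_{0.3} = -0.5244 and z_{0.92} = 1.405.
Eliminate σ: μ = (z₂·x₁ − z₁·x₂)/(z₂ − z₁) = (1.405·0.647 − (-0.5244)·1.11)/1.929 = 0.773.
Then σ = (x₂ − x₁)/(z₂ − z₁) = (1.11 − 0.647)/1.929 = 0.240.
Precision τ = 1/σ² = 1/0.24² = 17.4.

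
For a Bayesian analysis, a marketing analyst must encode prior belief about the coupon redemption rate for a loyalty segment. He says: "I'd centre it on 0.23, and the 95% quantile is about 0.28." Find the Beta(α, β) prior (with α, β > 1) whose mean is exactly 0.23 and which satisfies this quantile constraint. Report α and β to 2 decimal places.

With mean 0.23 fixed, write α = 0.23s, β = 0.77s where s = α+β.
Need P(θ < 0.28) = 0.95 under Beta(0.23s, 0.77s). Normal approximation: (q−m)/√(m(1−m)/s) ≈ z_{0.95} = 1.64, so s ≈ 0.23·0.77·(1.64)²/(0.28−0.23)² = 191.7.
At s = 191.7: P(θ<0.28) ≈ 0.945. Adjusting to match 0.95 gives s ≈ 202.60.
So α = 0.23·202.60 ≈ 46.60, β = 0.77·202.60 ≈ 156.01.

α ≈ 46.60, β ≈ 156.01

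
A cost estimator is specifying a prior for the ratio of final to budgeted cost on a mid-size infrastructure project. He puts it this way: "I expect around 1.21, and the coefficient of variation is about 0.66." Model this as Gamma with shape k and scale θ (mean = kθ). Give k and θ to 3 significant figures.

For Gamma(k, scale θ): mean = kθ, variance = kθ², so CV = 1/√k.
CV = 0.66, hence k = 1/CV² = 2.3.
Then θ = mean/k = 1.21/2.3 = 0.527.

k ≈ 2.3, θ ≈ 0.527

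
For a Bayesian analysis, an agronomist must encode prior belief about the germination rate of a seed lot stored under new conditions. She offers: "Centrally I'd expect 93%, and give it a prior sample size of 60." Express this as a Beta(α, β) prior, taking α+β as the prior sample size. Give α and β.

Under the effective-sample-size interpretation, Beta(α, β) has prior mean α/(α+β) and prior sample size α+β.
So α+β = 60 and α/(α+β) = 0.93, giving α = 0.93·60 = 55.8 and β = 60 − 55.8 = 4.2.

α = 55.8, β = 4.2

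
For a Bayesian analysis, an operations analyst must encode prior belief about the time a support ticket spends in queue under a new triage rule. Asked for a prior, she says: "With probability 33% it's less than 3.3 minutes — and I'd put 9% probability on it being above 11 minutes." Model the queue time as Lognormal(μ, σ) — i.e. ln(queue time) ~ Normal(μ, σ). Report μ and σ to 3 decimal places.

If T ~ Lognormal(μ,σ) then ln T ~ Normal(μ,σ), so the p-quantile of ln T is μ + z_p·σ.
ln(3.3) = 1.194 and ln(11) = 2.398; z_{0.33} = -0.4399, z_{0.91} = 1.341.
σ = (2.398 − 1.194)/(1.341 − (-0.4399)) = 0.676.
μ = 1.194 − (-0.4399)·0.676 = 1.491.

μ ≈ 1.491, σ ≈ 0.676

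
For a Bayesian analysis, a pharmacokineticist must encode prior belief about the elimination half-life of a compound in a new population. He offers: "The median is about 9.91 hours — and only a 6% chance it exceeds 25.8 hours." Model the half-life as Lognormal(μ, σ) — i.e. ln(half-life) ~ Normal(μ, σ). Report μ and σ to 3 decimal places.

If T ~ Lognormal(μ,σ) then ln T ~ Normal(μ,σ), so the p-quantile of ln T is μ + z_p·σ.
ln(9.91) = 2.294 and ln(25.8) = 3.25; z_{0.5} = 0, z_{0.94} = 1.555.
σ = (3.25 − 2.294)/(1.555 − (0)) = 0.615.
μ = 2.294 − (0)·0.615 = 2.294.

μ ≈ 2.294, σ ≈ 0.615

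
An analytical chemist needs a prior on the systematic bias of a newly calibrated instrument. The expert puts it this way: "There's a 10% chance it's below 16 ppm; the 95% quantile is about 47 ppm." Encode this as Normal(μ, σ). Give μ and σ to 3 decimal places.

μ = 29.576, σ = 10.593

The p-quantile of Normal(μ,σ) is μ + z_p·σ, with z_{0.1} = -1.282 and z_{0.95} = 1.645.
Eliminate σ: μ = (z₂·x₁ − z₁·x₂)/(z₂ − z₁) = (1.645·16 − (-1.282)·47)/2.926 = 29.576.
Then σ = (x₂ − x₁)/(z₂ − z₁) = (47 − 16)/2.926 = 10.593.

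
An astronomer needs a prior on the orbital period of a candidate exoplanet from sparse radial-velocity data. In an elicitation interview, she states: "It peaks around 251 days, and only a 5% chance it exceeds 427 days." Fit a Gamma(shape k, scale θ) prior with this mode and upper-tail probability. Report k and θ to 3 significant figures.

Gamma(k,θ) with k>1 has mode (k−1)θ, so θ = 251/(k−1).
Need P(X < 427) = 0.95 with θ tied to k this way. Start at k = 2, θ = 251: P(X<427) ≈ 0.507.
Too low — raise k to concentrate. Iterating converges to k ≈ 10.9.
Then θ = 251/(10.9−1) ≈ 25.4.

k ≈ 10.9, θ ≈ 25.4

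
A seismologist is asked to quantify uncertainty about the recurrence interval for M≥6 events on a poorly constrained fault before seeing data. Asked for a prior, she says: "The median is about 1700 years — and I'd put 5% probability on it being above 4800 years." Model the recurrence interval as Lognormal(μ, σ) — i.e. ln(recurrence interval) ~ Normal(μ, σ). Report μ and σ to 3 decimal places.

μ ≈ 7.438, σ ≈ 0.631

If T ~ Lognormal(μ,σ) then ln T ~ Normal(μ,σ), so the p-quantile of ln T is μ + z_p·σ.
ln(1700) = 7.438 and ln(4800) = 8.476; z_{0.5} = 0, z_{0.95} = 1.645.
σ = (8.476 − 7.438)/(1.645 − (0)) = 0.631.
μ = 7.438 − (0)·0.631 = 7.438.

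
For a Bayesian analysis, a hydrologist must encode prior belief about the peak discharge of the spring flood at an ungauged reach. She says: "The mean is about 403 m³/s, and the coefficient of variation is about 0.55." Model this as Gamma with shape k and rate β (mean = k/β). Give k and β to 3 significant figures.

k ≈ 3.31, β ≈ 0.0082

For Gamma(k, rate β): mean = k/β, variance = k/β², so CV = 1/√k.
CV = 0.55, hence k = 1/CV² = 3.31.
Then β = k/mean = 3.31/403 = 0.0082.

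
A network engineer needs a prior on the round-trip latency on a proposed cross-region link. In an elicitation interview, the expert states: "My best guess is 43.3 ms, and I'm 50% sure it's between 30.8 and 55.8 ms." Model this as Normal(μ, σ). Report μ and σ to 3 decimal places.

A symmetric 50% interval runs μ ± z·σ with z = 0.6745.
Half-width = 12.5, so σ = 12.5/0.6745 = 18.533.
μ is the stated best guess, 43.300.

μ = 43.300, σ = 18.533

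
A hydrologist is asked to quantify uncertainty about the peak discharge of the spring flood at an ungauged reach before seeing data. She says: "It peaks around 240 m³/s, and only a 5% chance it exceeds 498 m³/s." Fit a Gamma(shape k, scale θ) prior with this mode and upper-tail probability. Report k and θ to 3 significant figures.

Gamma(k,θ) with k>1 has mode (k−1)θ, so θ = 240/(k−1).
Need P(X < 498) = 0.95 with θ tied to k this way. Start at k = 2, θ = 240: P(X<498) ≈ 0.614.
Too low — raise k to concentrate. Iterating converges to k ≈ 6.19.
Then θ = 240/(6.19−1) ≈ 46.3.

k ≈ 6.19, θ ≈ 46.3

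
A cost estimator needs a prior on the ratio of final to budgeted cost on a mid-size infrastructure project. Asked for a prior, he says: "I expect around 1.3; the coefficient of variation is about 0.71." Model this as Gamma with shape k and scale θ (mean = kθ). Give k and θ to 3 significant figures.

For Gamma(k, scale θ): mean = kθ, variance = kθ², so CV = 1/√k.
CV = 0.71, hence k = 1/CV² = 1.98.
Then θ = mean/k = 1.3/1.98 = 0.655.

k ≈ 1.98, θ ≈ 0.655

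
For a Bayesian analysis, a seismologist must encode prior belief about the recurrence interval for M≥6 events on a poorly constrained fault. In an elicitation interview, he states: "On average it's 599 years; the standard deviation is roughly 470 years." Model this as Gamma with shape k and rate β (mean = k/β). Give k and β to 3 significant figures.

k ≈ 1.62, β ≈ 0.00271

For Gamma(k, rate β): mean = k/β, variance = k/β², so CV = 1/√k.
CV = SD/mean = 470/599 = 0.7846, hence k = 1/CV² = 1.62.
Then β = k/mean = 1.62/599 = 0.00271.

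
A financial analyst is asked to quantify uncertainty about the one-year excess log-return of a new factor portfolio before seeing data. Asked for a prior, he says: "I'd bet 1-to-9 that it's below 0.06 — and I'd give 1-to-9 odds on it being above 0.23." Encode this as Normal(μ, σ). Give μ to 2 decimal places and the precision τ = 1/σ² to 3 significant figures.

μ = 0.15, τ = 227

The p-quantile of Normal(μ,σ) is μ + z_p·σ, with z_{0.1} = -1.282 and z_{0.9} = 1.282.
Eliminate σ: μ = (z₂·x₁ − z₁·x₂)/(z₂ − z₁) = (1.282·0.06 − (-1.282)·0.23)/2.563 = 0.15.
Then σ = (x₂ − x₁)/(z₂ − z₁) = (0.23 − 0.06)/2.563 = 0.07.
Precision τ = 1/σ² = 1/0.06633² = 227.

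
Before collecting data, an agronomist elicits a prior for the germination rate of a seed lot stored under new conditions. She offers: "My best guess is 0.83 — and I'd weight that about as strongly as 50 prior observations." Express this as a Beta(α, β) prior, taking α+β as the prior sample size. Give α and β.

Under the effective-sample-size interpretation, Beta(α, β) has prior mean α/(α+β) and prior sample size α+β.
So α+β = 50 and α/(α+β) = 0.83, giving α = 0.83·50 = 41.5 and β = 50 − 41.5 = 8.5.

α = 41.5, β = 8.5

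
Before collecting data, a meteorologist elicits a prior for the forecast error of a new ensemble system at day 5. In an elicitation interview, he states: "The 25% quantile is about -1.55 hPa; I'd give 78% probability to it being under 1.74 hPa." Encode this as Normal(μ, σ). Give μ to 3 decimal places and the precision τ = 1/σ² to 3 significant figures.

μ = -0.016, τ = 0.193

The p-quantile of Normal(μ,σ) is μ + z_p·σ, with z_{0.25} = -0.6745 and z_{0.78} = 0.7722.
Eliminate σ: μ = (z₂·x₁ − z₁·x₂)/(z₂ − z₁) = (0.7722·-1.55 − (-0.6745)·1.74)/1.447 = -0.016.
Then σ = (x₂ − x₁)/(z₂ − z₁) = (1.74 − -1.55)/1.447 = 2.274.
Precision τ = 1/σ² = 1/2.274² = 0.193.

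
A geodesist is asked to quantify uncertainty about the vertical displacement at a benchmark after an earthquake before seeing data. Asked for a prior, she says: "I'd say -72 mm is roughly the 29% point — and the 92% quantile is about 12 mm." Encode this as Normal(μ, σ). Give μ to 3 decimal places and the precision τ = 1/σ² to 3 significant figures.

μ = -48.265, τ = 0.000544

The p-quantile of Normal(μ,σ) is μ + z_p·σ, with z_{0.29} = -0.5534 and z_{0.92} = 1.405.
Eliminate σ: μ = (z₂·x₁ − z₁·x₂)/(z₂ − z₁) = (1.405·-72 − (-0.5534)·12)/1.958 = -48.265.
Then σ = (x₂ − x₁)/(z₂ − z₁) = (12 − -72)/1.958 = 42.891.
Precision τ = 1/σ² = 1/42.89² = 0.000544.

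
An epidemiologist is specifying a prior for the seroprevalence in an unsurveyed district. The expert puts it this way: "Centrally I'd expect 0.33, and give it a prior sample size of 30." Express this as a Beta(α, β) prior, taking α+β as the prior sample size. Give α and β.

α = 9.9, β = 20.1

Under the effective-sample-size interpretation, Beta(α, β) has prior mean α/(α+β) and prior sample size α+β.
So α+β = 30 and α/(α+β) = 0.33, giving α = 0.33·30 = 9.9 and β = 30 − 9.9 = 20.1.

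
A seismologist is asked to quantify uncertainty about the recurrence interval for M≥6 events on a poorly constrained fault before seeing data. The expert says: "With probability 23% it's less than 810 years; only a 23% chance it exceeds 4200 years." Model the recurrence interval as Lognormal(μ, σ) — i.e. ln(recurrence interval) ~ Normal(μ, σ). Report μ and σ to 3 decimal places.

μ ≈ 7.520, σ ≈ 1.114

If T ~ Lognormal(μ,σ) then ln T ~ Normal(μ,σ), so the p-quantile of ln T is μ + z_p·σ.
ln(810) = 6.697 and ln(4200) = 8.343; z_{0.23} = -0.7388, z_{0.77} = 0.7388.
σ = (8.343 − 6.697)/(0.7388 − (-0.7388)) = 1.114.
μ = 6.697 − (-0.7388)·1.114 = 7.520.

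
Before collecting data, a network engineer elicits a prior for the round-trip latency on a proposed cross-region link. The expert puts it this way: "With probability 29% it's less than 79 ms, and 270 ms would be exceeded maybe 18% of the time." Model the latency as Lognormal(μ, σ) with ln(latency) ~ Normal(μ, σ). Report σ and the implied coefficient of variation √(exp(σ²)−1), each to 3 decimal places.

σ ≈ 0.837, CV ≈ 1.007

If T ~ Lognormal(μ,σ) then ln T ~ Normal(μ,σ), so the p-quantile of ln T is μ + z_p·σ.
ln(79) = 4.369 and ln(270) = 5.598; z_{0.29} = -0.5534, z_{0.82} = 0.9154.
σ = (5.598 − 4.369)/(0.9154 − (-0.5534)) = 0.837.
μ = 4.369 − (-0.5534)·0.837 = 4.832.
CV = √(exp(σ²)−1) = √(exp(0.7001)−1) = 1.007.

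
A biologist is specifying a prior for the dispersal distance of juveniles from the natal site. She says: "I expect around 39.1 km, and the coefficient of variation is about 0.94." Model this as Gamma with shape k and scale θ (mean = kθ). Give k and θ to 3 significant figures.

For Gamma(k, scale θ): mean = kθ, variance = kθ², so CV = 1/√k.
CV = 0.94, hence k = 1/CV² = 1.13.
Then θ = mean/k = 39.1/1.13 = 34.5.

k ≈ 1.13, θ ≈ 34.5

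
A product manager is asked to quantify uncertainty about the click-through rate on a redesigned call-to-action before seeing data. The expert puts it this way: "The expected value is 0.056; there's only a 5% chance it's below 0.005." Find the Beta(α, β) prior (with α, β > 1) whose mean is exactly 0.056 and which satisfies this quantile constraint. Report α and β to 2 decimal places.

With mean 0.056 fixed, write α = 0.056s, β = 0.944s where s = α+β.
Need P(θ < 0.005) = 0.05 under Beta(0.056s, 0.944s). Normal approximation: (q−m)/√(m(1−m)/s) ≈ z_{0.05} = -1.64, so s ≈ 0.056·0.944·(-1.64)²/(0.005−0.056)² = 55.0.
At s = 55.0: P(θ<0.005) ≈ 0.002. Adjusting to match 0.05 gives s ≈ 22.41.
So α = 0.056·22.41 ≈ 1.26, β = 0.944·22.41 ≈ 21.16.

α ≈ 1.26, β ≈ 21.16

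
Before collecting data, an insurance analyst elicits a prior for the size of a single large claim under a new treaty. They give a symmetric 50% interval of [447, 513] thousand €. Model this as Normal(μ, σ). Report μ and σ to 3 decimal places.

A symmetric 50% interval runs μ ± z·σ with z = 0.6745.
Half-width = 33, so σ = 33/0.6745 = 48.926.
μ is the interval midpoint, 480.000.

μ = 480.000, σ = 48.926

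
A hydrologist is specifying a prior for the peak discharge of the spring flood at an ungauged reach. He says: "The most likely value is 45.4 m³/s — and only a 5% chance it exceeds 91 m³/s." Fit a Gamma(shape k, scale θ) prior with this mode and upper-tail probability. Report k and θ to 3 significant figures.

k ≈ 6.73, θ ≈ 7.92

Gamma(k,θ) with k>1 has mode (k−1)θ, so θ = 45.4/(k−1).
Need P(X < 91) = 0.95 with θ tied to k this way. Start at k = 2, θ = 45.4: P(X<91) ≈ 0.595.
Too low — raise k to concentrate. Iterating converges to k ≈ 6.73.
Then θ = 45.4/(6.73−1) ≈ 7.92.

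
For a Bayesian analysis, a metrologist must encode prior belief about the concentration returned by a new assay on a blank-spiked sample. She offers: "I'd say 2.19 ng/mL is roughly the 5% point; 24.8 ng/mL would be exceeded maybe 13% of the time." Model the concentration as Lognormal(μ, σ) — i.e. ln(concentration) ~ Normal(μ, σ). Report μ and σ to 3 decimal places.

μ ≈ 2.224, σ ≈ 0.876

If T ~ Lognormal(μ,σ) then ln T ~ Normal(μ,σ), so the p-quantile of ln T is μ + z_p·σ.
ln(2.19) = 0.7839 and ln(24.8) = 3.211; z_{0.05} = -1.645, z_{0.87} = 1.126.
σ = (3.211 − 0.7839)/(1.126 − (-1.645)) = 0.876.
μ = 0.7839 − (-1.645)·0.876 = 2.224.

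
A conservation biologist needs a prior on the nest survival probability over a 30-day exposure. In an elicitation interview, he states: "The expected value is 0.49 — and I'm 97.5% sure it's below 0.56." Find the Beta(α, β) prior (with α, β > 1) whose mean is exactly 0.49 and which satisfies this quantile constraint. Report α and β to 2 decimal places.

With mean 0.49 fixed, write α = 0.49s, β = 0.51s where s = α+β.
Need P(θ < 0.56) = 0.975 under Beta(0.49s, 0.51s). Normal approximation: (q−m)/√(m(1−m)/s) ≈ z_{0.975} = 1.96, so s ≈ 0.49·0.51·(1.96)²/(0.56−0.49)² = 195.9.
At s = 195.9: P(θ<0.56) ≈ 0.975. Adjusting to match 0.975 gives s ≈ 195.03.
So α = 0.49·195.03 ≈ 95.56, β = 0.51·195.03 ≈ 99.47.

α ≈ 95.56, β ≈ 99.47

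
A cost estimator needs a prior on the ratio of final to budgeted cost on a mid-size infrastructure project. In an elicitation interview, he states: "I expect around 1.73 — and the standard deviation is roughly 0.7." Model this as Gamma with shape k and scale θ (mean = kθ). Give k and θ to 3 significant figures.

k ≈ 6.11, θ ≈ 0.283

For Gamma(k, scale θ): mean = kθ, variance = kθ², so CV = 1/√k.
CV = SD/mean = 0.7/1.73 = 0.4046, hence k = 1/CV² = 6.11.
Then θ = mean/k = 1.73/6.11 = 0.283.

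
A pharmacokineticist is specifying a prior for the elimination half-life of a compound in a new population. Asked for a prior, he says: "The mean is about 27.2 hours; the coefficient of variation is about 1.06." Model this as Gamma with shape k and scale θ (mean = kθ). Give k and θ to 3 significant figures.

For Gamma(k, scale θ): mean = kθ, variance = kθ², so CV = 1/√k.
CV = 1.06, hence k = 1/CV² = 0.89.
Then θ = mean/k = 27.2/0.89 = 30.6.

k ≈ 0.89, θ ≈ 30.6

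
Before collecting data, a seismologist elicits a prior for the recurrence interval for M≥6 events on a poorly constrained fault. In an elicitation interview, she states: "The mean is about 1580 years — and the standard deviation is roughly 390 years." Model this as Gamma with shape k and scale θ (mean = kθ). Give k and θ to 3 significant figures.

For Gamma(k, scale θ): mean = kθ, variance = kθ², so CV = 1/√k.
CV = SD/mean = 390/1580 = 0.2468, hence k = 1/CV² = 16.4.
Then θ = mean/k = 1580/16.4 = 96.3.

k ≈ 16.4, θ ≈ 96.3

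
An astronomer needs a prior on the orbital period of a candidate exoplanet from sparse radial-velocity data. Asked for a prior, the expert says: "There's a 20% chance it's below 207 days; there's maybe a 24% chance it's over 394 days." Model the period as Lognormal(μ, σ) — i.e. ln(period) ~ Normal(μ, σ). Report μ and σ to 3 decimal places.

If T ~ Lognormal(μ,σ) then ln T ~ Normal(μ,σ), so the p-quantile of ln T is μ + z_p·σ.
ln(207) = 5.333 and ln(394) = 5.976; z_{0.2} = -0.8416, z_{0.76} = 0.7063.
σ = (5.976 − 5.333)/(0.7063 − (-0.8416)) = 0.416.
μ = 5.333 − (-0.8416)·0.416 = 5.683.

μ ≈ 5.683, σ ≈ 0.416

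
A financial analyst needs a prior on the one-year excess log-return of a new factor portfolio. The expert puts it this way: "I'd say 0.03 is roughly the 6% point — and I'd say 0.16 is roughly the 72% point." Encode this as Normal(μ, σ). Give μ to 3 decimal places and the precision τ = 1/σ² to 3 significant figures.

μ = 0.125, τ = 270

The p-quantile of Normal(μ,σ) is μ + z_p·σ, with z_{0.06} = -1.555 and z_{0.72} = 0.5828.
Eliminate σ: μ = (z₂·x₁ − z₁·x₂)/(z₂ − z₁) = (0.5828·0.03 − (-1.555)·0.16)/2.138 = 0.125.
Then σ = (x₂ − x₁)/(z₂ − z₁) = (0.16 − 0.03)/2.138 = 0.061.
Precision τ = 1/σ² = 1/0.06082² = 270.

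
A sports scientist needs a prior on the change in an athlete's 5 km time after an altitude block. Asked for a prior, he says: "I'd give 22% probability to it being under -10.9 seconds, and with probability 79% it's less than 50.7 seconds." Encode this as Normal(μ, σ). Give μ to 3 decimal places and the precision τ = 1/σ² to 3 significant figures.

μ = 19.232, τ = 0.000657

For Normal(μ,σ), the p-quantile is μ + z_p·σ. Here z_{0.22} = -0.7722, z_{0.79} = 0.8064.
So -10.9 = μ − 0.7722σ and 50.7 = μ + 0.8064σ.
Subtracting: σ = (50.7 − -10.9)/(0.8064 − (-0.7722)) = 39.022.
Then μ = -10.9 − (-0.7722)·39.022 = 19.232.
Precision τ = 1/σ² = 1/39.02² = 0.000657.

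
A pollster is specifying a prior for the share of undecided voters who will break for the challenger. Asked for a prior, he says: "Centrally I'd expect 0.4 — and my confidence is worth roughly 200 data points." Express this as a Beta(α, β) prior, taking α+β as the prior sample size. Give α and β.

Under the effective-sample-size interpretation, Beta(α, β) has prior mean α/(α+β) and prior sample size α+β.
So α+β = 200 and α/(α+β) = 0.4, giving α = 0.4·200 = 80 and β = 200 − 80 = 120.

α = 80, β = 120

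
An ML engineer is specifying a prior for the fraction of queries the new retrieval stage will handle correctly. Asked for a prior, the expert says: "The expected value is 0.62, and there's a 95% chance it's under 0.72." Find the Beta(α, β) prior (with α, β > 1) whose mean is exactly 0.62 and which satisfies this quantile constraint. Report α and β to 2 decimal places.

α ≈ 37.19, β ≈ 22.80

With mean 0.62 fixed, write α = 0.62s, β = 0.38s where s = α+β.
Need P(θ < 0.72) = 0.95 under Beta(0.62s, 0.38s). Normal approximation: (q−m)/√(m(1−m)/s) ≈ z_{0.95} = 1.64, so s ≈ 0.62·0.38·(1.64)²/(0.72−0.62)² = 63.7.
At s = 63.7: P(θ<0.72) ≈ 0.955. Adjusting to match 0.95 gives s ≈ 59.99.
So α = 0.62·59.99 ≈ 37.19, β = 0.38·59.99 ≈ 22.80.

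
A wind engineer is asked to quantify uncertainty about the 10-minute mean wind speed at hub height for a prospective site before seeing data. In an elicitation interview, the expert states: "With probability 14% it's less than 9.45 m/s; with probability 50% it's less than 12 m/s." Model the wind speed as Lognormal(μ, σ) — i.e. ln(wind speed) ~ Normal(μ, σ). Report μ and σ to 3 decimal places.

If T ~ Lognormal(μ,σ) then ln T ~ Normal(μ,σ), so the p-quantile of ln T is μ + z_p·σ.
ln(9.45) = 2.246 and ln(12) = 2.485; z_{0.14} = -1.08, z_{0.5} = 0.
σ = (2.485 − 2.246)/(0 − (-1.08)) = 0.221.
μ = 2.246 − (-1.08)·0.221 = 2.485.

μ ≈ 2.485, σ ≈ 0.221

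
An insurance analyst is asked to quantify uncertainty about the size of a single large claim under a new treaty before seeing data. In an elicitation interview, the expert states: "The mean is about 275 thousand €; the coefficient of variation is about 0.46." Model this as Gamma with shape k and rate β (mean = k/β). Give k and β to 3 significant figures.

For Gamma(k, rate β): mean = k/β, variance = k/β², so CV = 1/√k.
CV = 0.46, hence k = 1/CV² = 4.73.
Then β = k/mean = 4.73/275 = 0.0172.

k ≈ 4.73, β ≈ 0.0172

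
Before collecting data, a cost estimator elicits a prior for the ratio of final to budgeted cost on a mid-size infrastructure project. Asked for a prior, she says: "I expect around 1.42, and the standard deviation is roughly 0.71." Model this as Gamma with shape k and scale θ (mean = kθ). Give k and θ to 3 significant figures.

For Gamma(k, scale θ): mean = kθ, variance = kθ², so CV = 1/√k.
CV = SD/mean = 0.71/1.42 = 0.5, hence k = 1/CV² = 4.
Then θ = mean/k = 1.42/4 = 0.355.

k ≈ 4, θ ≈ 0.355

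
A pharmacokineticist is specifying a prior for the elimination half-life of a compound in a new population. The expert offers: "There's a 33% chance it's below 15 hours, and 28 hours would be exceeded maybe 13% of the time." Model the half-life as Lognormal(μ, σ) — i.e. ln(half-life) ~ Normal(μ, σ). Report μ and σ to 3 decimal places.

If T ~ Lognormal(μ,σ) then ln T ~ Normal(μ,σ), so the p-quantile of ln T is μ + z_p·σ.
ln(15) = 2.708 and ln(28) = 3.332; z_{0.33} = -0.4399, z_{0.87} = 1.126.
σ = (3.332 − 2.708)/(1.126 − (-0.4399)) = 0.398.
μ = 2.708 − (-0.4399)·0.398 = 2.883.

μ ≈ 2.883, σ ≈ 0.398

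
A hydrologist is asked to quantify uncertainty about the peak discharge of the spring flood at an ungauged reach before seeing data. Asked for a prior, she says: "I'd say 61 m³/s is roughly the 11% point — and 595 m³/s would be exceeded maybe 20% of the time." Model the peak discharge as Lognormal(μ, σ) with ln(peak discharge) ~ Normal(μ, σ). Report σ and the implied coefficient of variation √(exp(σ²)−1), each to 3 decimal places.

If T ~ Lognormal(μ,σ) then ln T ~ Normal(μ,σ), so the p-quantile of ln T is μ + z_p·σ.
ln(61) = 4.111 and ln(595) = 6.389; z_{0.11} = -1.227, z_{0.8} = 0.8416.
σ = (6.389 − 4.111)/(0.8416 − (-1.227)) = 1.101.
μ = 4.111 − (-1.227)·1.101 = 5.462.
CV = √(exp(σ²)−1) = √(exp(1.2129)−1) = 1.537.

σ ≈ 1.101, CV ≈ 1.537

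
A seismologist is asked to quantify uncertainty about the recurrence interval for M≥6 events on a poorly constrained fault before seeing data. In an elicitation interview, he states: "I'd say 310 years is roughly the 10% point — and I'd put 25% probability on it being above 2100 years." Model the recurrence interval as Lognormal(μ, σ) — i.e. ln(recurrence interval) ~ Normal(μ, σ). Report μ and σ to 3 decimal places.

If T ~ Lognormal(μ,σ) then ln T ~ Normal(μ,σ), so the p-quantile of ln T is μ + z_p·σ.
ln(310) = 5.737 and ln(2100) = 7.65; z_{0.1} = -1.282, z_{0.75} = 0.6745.
σ = (7.65 − 5.737)/(0.6745 − (-1.282)) = 0.978.
μ = 5.737 − (-1.282)·0.978 = 6.990.

μ ≈ 6.990, σ ≈ 0.978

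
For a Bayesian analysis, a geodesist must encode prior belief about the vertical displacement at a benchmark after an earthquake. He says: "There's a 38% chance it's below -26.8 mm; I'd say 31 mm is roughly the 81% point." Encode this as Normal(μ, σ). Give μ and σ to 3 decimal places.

The p-quantile of Normal(μ,σ) is μ + z_p·σ, with z_{0.38} = -0.3055 and z_{0.81} = 0.8779.
Eliminate σ: μ = (z₂·x₁ − z₁·x₂)/(z₂ − z₁) = (0.8779·-26.8 − (-0.3055)·31)/1.183 = -11.879.
Then σ = (x₂ − x₁)/(z₂ − z₁) = (31 − -26.8)/1.183 = 48.843.

μ = -11.879, σ = 48.843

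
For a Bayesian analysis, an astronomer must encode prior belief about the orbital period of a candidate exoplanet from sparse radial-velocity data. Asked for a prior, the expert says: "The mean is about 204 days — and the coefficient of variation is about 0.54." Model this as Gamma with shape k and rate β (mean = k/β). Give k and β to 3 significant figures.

For Gamma(k, rate β): mean = k/β, variance = k/β², so CV = 1/√k.
CV = 0.54, hence k = 1/CV² = 3.43.
Then β = k/mean = 3.43/204 = 0.0168.

k ≈ 3.43, β ≈ 0.0168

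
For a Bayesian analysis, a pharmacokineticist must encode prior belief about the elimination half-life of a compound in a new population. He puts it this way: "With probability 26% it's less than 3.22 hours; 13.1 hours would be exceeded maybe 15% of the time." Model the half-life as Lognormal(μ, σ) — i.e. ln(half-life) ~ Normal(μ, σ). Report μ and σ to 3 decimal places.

If T ~ Lognormal(μ,σ) then ln T ~ Normal(μ,σ), so the p-quantile of ln T is μ + z_p·σ.
ln(3.22) = 1.169 and ln(13.1) = 2.573; z_{0.26} = -0.6433, z_{0.85} = 1.036.
σ = (2.573 − 1.169)/(1.036 − (-0.6433)) = 0.835.
μ = 1.169 − (-0.6433)·0.835 = 1.707.

μ ≈ 1.707, σ ≈ 0.835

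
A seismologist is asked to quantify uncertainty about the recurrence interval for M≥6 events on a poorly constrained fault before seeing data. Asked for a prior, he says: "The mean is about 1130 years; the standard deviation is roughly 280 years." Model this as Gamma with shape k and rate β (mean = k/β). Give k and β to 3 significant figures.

For Gamma(k, rate β): mean = k/β, variance = k/β², so CV = 1/√k.
CV = SD/mean = 280/1130 = 0.2478, hence k = 1/CV² = 16.3.
Then β = k/mean = 16.3/1130 = 0.0144.

k ≈ 16.3, β ≈ 0.0144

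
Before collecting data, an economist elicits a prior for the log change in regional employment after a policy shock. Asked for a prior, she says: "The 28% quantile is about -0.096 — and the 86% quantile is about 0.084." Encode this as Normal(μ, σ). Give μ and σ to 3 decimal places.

μ = -0.033, σ = 0.108

For Normal(μ,σ), the p-quantile is μ + z_p·σ. Here z_{0.28} = -0.5828, z_{0.86} = 1.08.
So -0.096 = μ − 0.5828σ and 0.084 = μ + 1.08σ.
Subtracting: σ = (0.084 − -0.096)/(1.08 − (-0.5828)) = 0.108.
Then μ = -0.096 − (-0.5828)·0.108 = -0.033.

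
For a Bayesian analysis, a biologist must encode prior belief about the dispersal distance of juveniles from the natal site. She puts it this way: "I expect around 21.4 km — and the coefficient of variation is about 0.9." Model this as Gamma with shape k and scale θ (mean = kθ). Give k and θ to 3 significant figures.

For Gamma(k, scale θ): mean = kθ, variance = kθ², so CV = 1/√k.
CV = 0.9, hence k = 1/CV² = 1.23.
Then θ = mean/k = 21.4/1.23 = 17.3.

k ≈ 1.23, θ ≈ 17.3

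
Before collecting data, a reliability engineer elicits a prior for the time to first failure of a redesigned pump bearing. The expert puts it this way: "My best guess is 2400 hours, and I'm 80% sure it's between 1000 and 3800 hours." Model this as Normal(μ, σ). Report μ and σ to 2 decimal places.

A symmetric 80% interval runs μ ± z·σ with z = 1.282.
Half-width = 1400, so σ = 1400/1.282 = 1092.43.
μ is the stated best guess, 2400.00.

μ = 2400.00, σ = 1092.43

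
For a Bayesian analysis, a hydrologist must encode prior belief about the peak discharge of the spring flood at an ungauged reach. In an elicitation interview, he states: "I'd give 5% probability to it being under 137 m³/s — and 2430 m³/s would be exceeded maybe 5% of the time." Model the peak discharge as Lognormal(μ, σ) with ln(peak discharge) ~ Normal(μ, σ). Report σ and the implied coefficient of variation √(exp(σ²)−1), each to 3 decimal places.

If T ~ Lognormal(μ,σ) then ln T ~ Normal(μ,σ), so the p-quantile of ln T is μ + z_p·σ.
ln(137) = 4.92 and ln(2430) = 7.796; z_{0.05} = -1.645, z_{0.95} = 1.645.
σ = (7.796 − 4.92)/(1.645 − (-1.645)) = 0.874.
μ = 4.92 − (-1.645)·0.874 = 6.358.
CV = √(exp(σ²)−1) = √(exp(0.7641)−1) = 1.071.

σ ≈ 0.874, CV ≈ 1.071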